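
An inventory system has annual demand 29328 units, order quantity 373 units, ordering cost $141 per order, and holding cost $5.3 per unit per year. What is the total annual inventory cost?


TC = 29328/373 * 141 + 373/2 * 5.3

$12074.91


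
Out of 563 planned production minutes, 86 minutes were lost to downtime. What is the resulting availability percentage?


Formula: Availability = (Planned Time - Downtime) / Planned Time * 100
Uptime = 563 - 86 = 477 min
Availability = 477 / 563 * 100 = 84.7%

84.7%


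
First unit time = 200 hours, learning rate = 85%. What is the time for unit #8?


Formula: T_n = T_1 * (learning_rate)^(log2(n)) where learning_rate = rate/100
Doublings = log2(8) = 3
T_n = 200 * 0.85^3
T_n = 200 * 0.6141 = 122.8 hours

122.8 hours


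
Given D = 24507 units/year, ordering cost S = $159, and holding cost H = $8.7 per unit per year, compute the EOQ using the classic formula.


Formula: EOQ = sqrt(2 * D * S / H)
Numerator: 2 * 24507 * 159 = 7793226
2DS/H = 7793226 / 8.7 = 895773.1
EOQ = sqrt(895773.1) = 946.5 units

946.5 units


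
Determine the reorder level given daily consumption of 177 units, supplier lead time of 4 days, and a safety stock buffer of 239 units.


Formula: ROP = (Daily Demand * Lead Time) + Safety Stock
Demand during lead time = 177 * 4 = 708 units
ROP = 708 + 239 = 947 units

947 units


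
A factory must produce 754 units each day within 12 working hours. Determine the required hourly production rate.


Formula: Production Rate = Daily Demand / Available Hours
Rate = 754 units/day / 12 hours/day
Rate = 62.8 units/hour

62.8 units/hour


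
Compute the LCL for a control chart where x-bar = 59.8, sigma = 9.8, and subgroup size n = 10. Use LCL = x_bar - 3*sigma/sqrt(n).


LCL = 59.8 - 3 * 9.8 / sqrt(10)

50.5


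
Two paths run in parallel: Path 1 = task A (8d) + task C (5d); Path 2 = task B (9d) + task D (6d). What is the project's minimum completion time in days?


Path 1 = 8 + 5 = 13 days
Path 2 = 9 + 6 = 15 days
Duration = max(13, 15) = 15 days

15 days


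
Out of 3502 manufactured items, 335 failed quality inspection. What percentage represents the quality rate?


Formula: Quality Rate = Good Pieces / Total Pieces * 100
Good pieces = 3502 - 335 = 3167
QR = 3167 / 3502 * 100 = 90.4%

90.4%


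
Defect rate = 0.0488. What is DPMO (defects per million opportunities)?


DPMO = defect_rate * 1000000 = 0.0488 * 1000000

48800


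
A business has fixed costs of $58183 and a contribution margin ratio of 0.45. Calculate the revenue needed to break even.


Formula: BER = Fixed Costs / Contribution Margin Ratio
BER = $58183 / 0.45
BER = $129295.56 (to the nearest cent)

$129295.56


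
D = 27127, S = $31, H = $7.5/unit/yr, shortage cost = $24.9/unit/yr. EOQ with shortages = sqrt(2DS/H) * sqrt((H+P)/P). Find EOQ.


Formula: EOQ* = sqrt(2DS/H) * sqrt((H+P)/P)
Base EOQ = sqrt(2*27127*31/7.5) = 473.55 units
Correction = sqrt((7.5+24.9)/24.9) = 1.1407
EOQ* = 473.55 * 1.1407 = 540.2 units

540.2 units


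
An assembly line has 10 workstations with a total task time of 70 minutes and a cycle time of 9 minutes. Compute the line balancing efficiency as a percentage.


Formula: Efficiency = Sum of Task Times / (N_stations * CT) * 100
Total station capacity = 10 stations * 9 min = 90 min
Efficiency = 70 / 90 * 100 = 77.8%

77.8%


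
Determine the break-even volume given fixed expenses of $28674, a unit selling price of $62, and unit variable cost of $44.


Formula: BEQ = Fixed Costs / (Price - Variable Cost)
Contribution margin = $62 - $44 = $18/unit
BEQ = ceil($28674 / $18/unit) = ceil(1593.0) = 1593 units

1593 units


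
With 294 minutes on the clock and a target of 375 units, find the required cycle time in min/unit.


Formula: CT = Available Time / Number of Units
CT = 294 min / 375 units
CT = 0.78 min/unit

0.78 min/unit


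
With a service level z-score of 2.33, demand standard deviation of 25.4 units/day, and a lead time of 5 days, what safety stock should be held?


Formula: SS = z * sigma_d * sqrt(LT)
sqrt(LT) = sqrt(5) = 2.2361
SS = 2.33 * 25.4 * 2.2361
SS = 132.3 units

132.3 units


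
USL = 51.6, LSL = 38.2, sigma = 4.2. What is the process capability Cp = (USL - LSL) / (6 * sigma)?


Cp = (51.6 - 38.2) / (6 * 4.2)

0.53


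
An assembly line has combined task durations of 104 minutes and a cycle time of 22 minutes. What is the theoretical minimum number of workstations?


Formula: N_min = ceil(Sum of Task Times / Cycle Time)
N_min = ceil(104 min / 22 min) = ceil(4.7273)
N_min = 5 stations

5


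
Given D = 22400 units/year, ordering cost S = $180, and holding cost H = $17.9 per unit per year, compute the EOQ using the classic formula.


Formula: EOQ = sqrt(2 * D * S / H)
Numerator: 2 * 22400 * 180 = 8064000
2DS/H = 8064000 / 17.9 = 450502.8
EOQ = sqrt(450502.8) = 671.2 units

671.2 units


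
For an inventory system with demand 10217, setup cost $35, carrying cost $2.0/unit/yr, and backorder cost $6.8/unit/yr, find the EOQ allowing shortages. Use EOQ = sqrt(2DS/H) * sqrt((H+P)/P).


Formula: EOQ* = sqrt(2DS/H) * sqrt((H+P)/P)
Base EOQ = sqrt(2*10217*35/2.0) = 597.99 units
Correction = sqrt((2.0+6.8)/6.8) = 1.13759
EOQ* = 597.99 * 1.13759 = 680.3 units

680.3 units


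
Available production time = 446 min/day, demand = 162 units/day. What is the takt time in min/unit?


Formula: Takt Time = Available Production Time / Customer Demand
Takt = 446 min/day / 162 units/day
Takt = 2.75 min/unit

2.75 min/unit


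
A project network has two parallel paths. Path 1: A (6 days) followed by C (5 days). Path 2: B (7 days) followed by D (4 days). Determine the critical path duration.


Path 1 = 6 + 5 = 11 days
Path 2 = 7 + 4 = 11 days
Duration = max(11, 11) = 11 days

11 days


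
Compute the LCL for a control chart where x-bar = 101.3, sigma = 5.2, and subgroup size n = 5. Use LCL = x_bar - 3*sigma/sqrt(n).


LCL = 101.3 - 3 * 5.2 / sqrt(5)

94.32


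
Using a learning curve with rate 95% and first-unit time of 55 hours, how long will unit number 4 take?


Formula: T_n = T_1 * (learning_rate)^(log2(n)) where learning_rate = rate/100
Doublings = log2(4) = 2
T_n = 55 * 0.95^2
T_n = 55 * 0.9025 = 49.6 hours

49.6 hours


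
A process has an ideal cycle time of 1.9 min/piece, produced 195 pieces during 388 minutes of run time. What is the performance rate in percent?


Formula: Performance = (Ideal CT * Total Count) / Run Time * 100
Ideal output time = 1.9 * 195 = 370.5 min
Performance = 370.5 / 388 * 100 = 95.5%

95.5%


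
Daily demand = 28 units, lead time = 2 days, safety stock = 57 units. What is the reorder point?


Formula: ROP = (Daily Demand * Lead Time) + Safety Stock
Demand during lead time = 28 * 2 = 56 units
ROP = 56 + 57 = 113 units

113 units


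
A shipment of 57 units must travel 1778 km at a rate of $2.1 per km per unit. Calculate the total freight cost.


TC = dist * cost * units = 1778 * 2.1 * 57 = $212826.60

$212826.60


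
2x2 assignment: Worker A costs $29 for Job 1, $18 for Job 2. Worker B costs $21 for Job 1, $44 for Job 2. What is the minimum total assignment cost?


Option 1: A->1 + B->2 = $29 + $44 = $73
Option 2: A->2 + B->1 = $18 + $21 = $39
Min cost = min($73, $39) = $39

$39


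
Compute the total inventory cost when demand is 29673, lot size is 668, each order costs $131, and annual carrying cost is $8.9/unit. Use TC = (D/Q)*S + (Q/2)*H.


TC = 29673/668 * 131 + 668/2 * 8.9

$8791.71


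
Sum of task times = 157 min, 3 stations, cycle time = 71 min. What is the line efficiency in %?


Formula: Efficiency = Sum of Task Times / (N_stations * CT) * 100
Total station capacity = 3 stations * 71 min = 213 min
Efficiency = 157 / 213 * 100 = 73.7%

73.7%


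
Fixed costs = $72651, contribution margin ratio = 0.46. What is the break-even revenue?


Formula: BER = Fixed Costs / Contribution Margin Ratio
BER = $72651 / 0.46
BER = $157936.96 (to the nearest cent)

$157936.96


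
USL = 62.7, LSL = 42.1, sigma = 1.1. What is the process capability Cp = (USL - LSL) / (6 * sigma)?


Cp = (62.7 - 42.1) / (6 * 1.1)

3.12


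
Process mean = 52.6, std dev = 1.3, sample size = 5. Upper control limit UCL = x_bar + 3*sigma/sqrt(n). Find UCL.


UCL = 52.6 + 3 * 1.3 / sqrt(5)

54.34


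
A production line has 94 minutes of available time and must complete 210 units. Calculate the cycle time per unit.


Formula: CT = Available Time / Number of Units
CT = 94 min / 210 units
CT = 0.45 min/unit

0.45 min/unit


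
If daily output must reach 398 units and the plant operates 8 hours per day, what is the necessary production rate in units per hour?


Formula: Production Rate = Daily Demand / Available Hours
Rate = 398 units/day / 8 hours/day
Rate = 49.8 units/hour

49.8 units/hour


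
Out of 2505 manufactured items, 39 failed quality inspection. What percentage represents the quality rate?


Formula: Quality Rate = Good Pieces / Total Pieces * 100
Good pieces = 2505 - 39 = 2466
QR = 2466 / 2505 * 100 = 98.4%

98.4%


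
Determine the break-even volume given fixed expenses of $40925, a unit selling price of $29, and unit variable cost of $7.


Formula: BEQ = Fixed Costs / (Price - Variable Cost)
Contribution margin = $29 - $7 = $22/unit
BEQ = ceil($40925 / $22/unit) = ceil(1860.23) = 1861 units

1861 units


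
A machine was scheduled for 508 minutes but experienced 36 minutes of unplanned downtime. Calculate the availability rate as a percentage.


Formula: Availability = (Planned Time - Downtime) / Planned Time * 100
Uptime = 508 - 36 = 472 min
Availability = 472 / 508 * 100 = 92.9%

92.9%


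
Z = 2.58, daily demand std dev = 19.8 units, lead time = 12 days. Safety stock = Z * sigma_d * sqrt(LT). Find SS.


Formula: SS = z * sigma_d * sqrt(LT)
sqrt(LT) = sqrt(12) = 3.4641
SS = 2.58 * 19.8 * 3.4641
SS = 177.0 units

177.0 units


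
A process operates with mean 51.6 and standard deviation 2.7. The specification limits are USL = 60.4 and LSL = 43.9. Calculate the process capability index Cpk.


Cpu = (60.4 - 51.6) / (3 * 2.7) = 1.09
Cpl = (51.6 - 43.9) / (3 * 2.7) = 0.95
Cpk = min(1.09, 0.95) = 0.95

0.95


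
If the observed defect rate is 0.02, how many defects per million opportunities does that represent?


DPMO = defect_rate * 1000000 = 0.02 * 1000000

20000


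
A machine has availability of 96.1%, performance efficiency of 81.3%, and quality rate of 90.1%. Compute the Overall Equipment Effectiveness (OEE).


Formula: OEE = Availability * Performance * Quality / 10000
A * P = 96.1% * 81.3% / 100 = 78.13%
OEE = 78.13% * 90.1% / 100 = 70.4%

70.4%


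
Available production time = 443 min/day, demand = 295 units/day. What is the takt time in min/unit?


Formula: Takt Time = Available Production Time / Customer Demand
Takt = 443 min/day / 295 units/day
Takt = 1.5 min/unit

1.5 min/unit


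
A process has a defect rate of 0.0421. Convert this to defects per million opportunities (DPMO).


DPMO = defect_rate * 1000000 = 0.0421 * 1000000

42100


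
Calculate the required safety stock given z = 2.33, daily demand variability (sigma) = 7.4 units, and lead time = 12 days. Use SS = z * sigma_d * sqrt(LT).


Formula: SS = z * sigma_d * sqrt(LT)
sqrt(LT) = sqrt(12) = 3.4641
SS = 2.33 * 7.4 * 3.4641
SS = 59.7 units

59.7 units


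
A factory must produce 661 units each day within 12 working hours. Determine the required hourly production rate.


Formula: Production Rate = Daily Demand / Available Hours
Rate = 661 units/day / 12 hours/day
Rate = 55.1 units/hour

55.1 units/hour


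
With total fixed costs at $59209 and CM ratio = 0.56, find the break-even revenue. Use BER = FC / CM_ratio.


Formula: BER = Fixed Costs / Contribution Margin Ratio
BER = $59209 / 0.56
BER = $105730.36 (to the nearest cent)

$105730.36


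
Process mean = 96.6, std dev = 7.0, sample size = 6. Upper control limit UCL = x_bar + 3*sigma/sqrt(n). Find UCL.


UCL = 96.6 + 3 * 7.0 / sqrt(6)

105.17


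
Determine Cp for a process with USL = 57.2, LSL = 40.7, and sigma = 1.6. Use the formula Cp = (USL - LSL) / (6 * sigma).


Cp = (57.2 - 40.7) / (6 * 1.6)

1.72


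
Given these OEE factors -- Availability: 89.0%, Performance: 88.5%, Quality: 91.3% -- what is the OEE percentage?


Formula: OEE = Availability * Performance * Quality / 10000
A * P = 89.0% * 88.5% / 100 = 78.77%
OEE = 78.77% * 91.3% / 100 = 71.9%

71.9%


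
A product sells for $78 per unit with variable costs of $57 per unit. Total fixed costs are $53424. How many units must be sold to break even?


Formula: BEQ = Fixed Costs / (Price - Variable Cost)
Contribution margin = $78 - $57 = $21/unit
BEQ = ceil($53424 / $21/unit) = ceil(2544.0) = 2544 units

2544 units


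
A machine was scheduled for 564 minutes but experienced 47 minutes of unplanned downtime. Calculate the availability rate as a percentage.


Formula: Availability = (Planned Time - Downtime) / Planned Time * 100
Uptime = 564 - 47 = 517 min
Availability = 517 / 564 * 100 = 91.7%

91.7%


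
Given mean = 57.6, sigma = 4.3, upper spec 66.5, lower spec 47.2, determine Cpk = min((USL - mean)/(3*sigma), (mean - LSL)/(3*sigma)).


Cpu = (66.5 - 57.6) / (3 * 4.3) = 0.69
Cpl = (57.6 - 47.2) / (3 * 4.3) = 0.81
Cpk = min(0.69, 0.81) = 0.69

0.69


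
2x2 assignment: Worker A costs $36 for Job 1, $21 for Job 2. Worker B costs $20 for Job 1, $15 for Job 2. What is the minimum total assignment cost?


Option 1: A->1 + B->2 = $36 + $15 = $51
Option 2: A->2 + B->1 = $21 + $20 = $41
Min cost = min($51, $41) = $41

$41


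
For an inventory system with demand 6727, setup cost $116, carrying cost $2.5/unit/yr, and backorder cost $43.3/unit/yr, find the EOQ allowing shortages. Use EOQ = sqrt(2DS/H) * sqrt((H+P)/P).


Formula: EOQ* = sqrt(2DS/H) * sqrt((H+P)/P)
Base EOQ = sqrt(2*6727*116/2.5) = 790.1 units
Correction = sqrt((2.5+43.3)/43.3) = 1.02846
EOQ* = 790.1 * 1.02846 = 812.6 units

812.6 units


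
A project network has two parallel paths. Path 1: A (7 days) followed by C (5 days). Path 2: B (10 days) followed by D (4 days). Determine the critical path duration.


Path 1 = 7 + 5 = 12 days
Path 2 = 10 + 4 = 14 days
Duration = max(12, 14) = 14 days

14 days


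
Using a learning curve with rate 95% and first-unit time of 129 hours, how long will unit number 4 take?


Formula: T_n = T_1 * (learning_rate)^(log2(n)) where learning_rate = rate/100
Doublings = log2(4) = 2
T_n = 129 * 0.95^2
T_n = 129 * 0.9025 = 116.4 hours

116.4 hours


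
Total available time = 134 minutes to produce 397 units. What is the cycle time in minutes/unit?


Formula: CT = Available Time / Number of Units
CT = 134 min / 397 units
CT = 0.34 min/unit

0.34 min/unit


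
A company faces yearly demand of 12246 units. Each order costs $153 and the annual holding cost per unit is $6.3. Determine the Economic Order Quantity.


Formula: EOQ = sqrt(2 * D * S / H)
Numerator: 2 * 12246 * 153 = 3747276
2DS/H = 3747276 / 6.3 = 594805.7
EOQ = sqrt(594805.7) = 771.2 units

771.2 units


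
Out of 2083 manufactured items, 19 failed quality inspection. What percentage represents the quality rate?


Formula: Quality Rate = Good Pieces / Total Pieces * 100
Good pieces = 2083 - 19 = 2064
QR = 2064 / 2083 * 100 = 99.1%

99.1%


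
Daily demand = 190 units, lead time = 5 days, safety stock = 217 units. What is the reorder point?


Formula: ROP = (Daily Demand * Lead Time) + Safety Stock
Demand during lead time = 190 * 5 = 950 units
ROP = 950 + 217 = 1167 units

1167 units


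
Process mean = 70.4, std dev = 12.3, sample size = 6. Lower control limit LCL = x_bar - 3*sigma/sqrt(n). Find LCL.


LCL = 70.4 - 3 * 12.3 / sqrt(6)

55.34


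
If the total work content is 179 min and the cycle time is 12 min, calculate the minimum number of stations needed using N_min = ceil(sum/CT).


Formula: N_min = ceil(Sum of Task Times / Cycle Time)
N_min = ceil(179 min / 12 min) = ceil(14.9167)
N_min = 15 stations

15


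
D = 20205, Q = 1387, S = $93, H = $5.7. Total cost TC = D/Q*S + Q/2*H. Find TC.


TC = 20205/1387 * 93 + 1387/2 * 5.7

$5307.72


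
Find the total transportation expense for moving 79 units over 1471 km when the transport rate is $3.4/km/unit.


TC = dist * cost * units = 1471 * 3.4 * 79 = $395110.60

$395110.60


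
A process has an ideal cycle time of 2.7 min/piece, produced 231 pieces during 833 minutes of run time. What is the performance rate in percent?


Formula: Performance = (Ideal CT * Total Count) / Run Time * 100
Ideal output time = 2.7 * 231 = 623.7 min
Performance = 623.7 / 833 * 100 = 74.9%

74.9%


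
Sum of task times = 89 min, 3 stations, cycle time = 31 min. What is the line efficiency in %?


Formula: Efficiency = Sum of Task Times / (N_stations * CT) * 100
Total station capacity = 3 stations * 31 min = 93 min
Efficiency = 89 / 93 * 100 = 95.7%

95.7%


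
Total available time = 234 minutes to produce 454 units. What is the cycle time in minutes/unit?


Formula: CT = Available Time / Number of Units
CT = 234 min / 454 units
CT = 0.52 min/unit

0.52 min/unit


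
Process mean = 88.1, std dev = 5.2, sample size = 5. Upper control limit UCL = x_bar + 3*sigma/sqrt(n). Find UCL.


UCL = 88.1 + 3 * 5.2 / sqrt(5)

95.08


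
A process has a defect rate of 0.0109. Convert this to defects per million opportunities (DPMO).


DPMO = defect_rate * 1000000 = 0.0109 * 1000000

10900


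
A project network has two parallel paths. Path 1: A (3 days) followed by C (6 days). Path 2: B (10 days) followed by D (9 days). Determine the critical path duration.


Path 1 = 3 + 6 = 9 days
Path 2 = 10 + 9 = 19 days
Duration = max(9, 19) = 19 days

19 days


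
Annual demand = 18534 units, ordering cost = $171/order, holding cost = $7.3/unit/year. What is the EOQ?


Formula: EOQ = sqrt(2 * D * S / H)
Numerator: 2 * 18534 * 171 = 6338628
2DS/H = 6338628 / 7.3 = 868305.2
EOQ = sqrt(868305.2) = 931.8 units

931.8 units


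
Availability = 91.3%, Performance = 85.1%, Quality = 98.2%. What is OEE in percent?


Formula: OEE = Availability * Performance * Quality / 10000
A * P = 91.3% * 85.1% / 100 = 77.7%
OEE = 77.7% * 98.2% / 100 = 76.3%

76.3%


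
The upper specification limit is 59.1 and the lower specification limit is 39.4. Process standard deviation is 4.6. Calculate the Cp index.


Cp = (59.1 - 39.4) / (6 * 4.6)

0.71


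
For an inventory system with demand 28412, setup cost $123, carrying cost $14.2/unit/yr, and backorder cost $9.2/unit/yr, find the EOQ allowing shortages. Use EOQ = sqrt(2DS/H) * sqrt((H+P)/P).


Formula: EOQ* = sqrt(2DS/H) * sqrt((H+P)/P)
Base EOQ = sqrt(2*28412*123/14.2) = 701.58 units
Correction = sqrt((14.2+9.2)/9.2) = 1.59483
EOQ* = 701.58 * 1.59483 = 1118.9 units

1118.9 units


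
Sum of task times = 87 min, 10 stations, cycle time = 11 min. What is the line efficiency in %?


Formula: Efficiency = Sum of Task Times / (N_stations * CT) * 100
Total station capacity = 10 stations * 11 min = 110 min
Efficiency = 87 / 110 * 100 = 79.1%

79.1%


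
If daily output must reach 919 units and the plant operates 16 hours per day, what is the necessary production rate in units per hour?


Formula: Production Rate = Daily Demand / Available Hours
Rate = 919 units/day / 16 hours/day
Rate = 57.4 units/hour

57.4 units/hour


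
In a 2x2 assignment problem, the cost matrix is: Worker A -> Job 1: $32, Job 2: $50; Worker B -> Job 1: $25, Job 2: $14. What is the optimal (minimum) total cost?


Option 1: A->1 + B->2 = $32 + $14 = $46
Option 2: A->2 + B->1 = $50 + $25 = $75
Min cost = min($46, $75) = $46

$46


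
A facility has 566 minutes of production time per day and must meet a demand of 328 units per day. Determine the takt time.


Formula: Takt Time = Available Production Time / Customer Demand
Takt = 566 min/day / 328 units/day
Takt = 1.73 min/unit

1.73 min/unit


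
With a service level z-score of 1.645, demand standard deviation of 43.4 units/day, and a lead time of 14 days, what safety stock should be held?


Formula: SS = z * sigma_d * sqrt(LT)
sqrt(LT) = sqrt(14) = 3.7417
SS = 1.645 * 43.4 * 3.7417
SS = 267.1 units

267.1 units


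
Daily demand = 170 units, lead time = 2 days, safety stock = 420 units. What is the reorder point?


Formula: ROP = (Daily Demand * Lead Time) + Safety Stock
Demand during lead time = 170 * 2 = 340 units
ROP = 340 + 420 = 760 units

760 units


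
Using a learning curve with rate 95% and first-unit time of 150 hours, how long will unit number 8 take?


Formula: T_n = T_1 * (learning_rate)^(log2(n)) where learning_rate = rate/100
Doublings = log2(8) = 3
T_n = 150 * 0.95^3
T_n = 150 * 0.8574 = 128.6 hours

128.6 hours


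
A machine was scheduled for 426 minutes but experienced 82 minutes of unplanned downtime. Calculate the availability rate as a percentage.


Formula: Availability = (Planned Time - Downtime) / Planned Time * 100
Uptime = 426 - 82 = 344 min
Availability = 344 / 426 * 100 = 80.8%

80.8%


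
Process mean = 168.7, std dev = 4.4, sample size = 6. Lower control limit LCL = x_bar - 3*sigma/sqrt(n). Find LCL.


LCL = 168.7 - 3 * 4.4 / sqrt(6)

163.31


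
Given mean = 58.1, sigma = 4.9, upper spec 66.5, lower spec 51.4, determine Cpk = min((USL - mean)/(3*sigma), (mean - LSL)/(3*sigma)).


Cpu = (66.5 - 58.1) / (3 * 4.9) = 0.57
Cpl = (58.1 - 51.4) / (3 * 4.9) = 0.46
Cpk = min(0.57, 0.46) = 0.46

0.46


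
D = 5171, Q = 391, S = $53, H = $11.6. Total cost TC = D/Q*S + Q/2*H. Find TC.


TC = 5171/391 * 53 + 391/2 * 11.6

$2968.73


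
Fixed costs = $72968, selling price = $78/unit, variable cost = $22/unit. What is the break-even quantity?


Formula: BEQ = Fixed Costs / (Price - Variable Cost)
Contribution margin = $78 - $22 = $56/unit
BEQ = ceil($72968 / $56/unit) = ceil(1303.0) = 1303 units

1303 units


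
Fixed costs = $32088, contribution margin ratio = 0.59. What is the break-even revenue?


Formula: BER = Fixed Costs / Contribution Margin Ratio
BER = $32088 / 0.59
BER = $54386.44 (to the nearest cent)

$54386.44


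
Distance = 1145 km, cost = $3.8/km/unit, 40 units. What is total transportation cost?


TC = dist * cost * units = 1145 * 3.8 * 40 = $174040.00

$174040.00


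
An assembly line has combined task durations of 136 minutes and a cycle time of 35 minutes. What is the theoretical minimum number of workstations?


Formula: N_min = ceil(Sum of Task Times / Cycle Time)
N_min = ceil(136 min / 35 min) = ceil(3.8857)
N_min = 4 stations

4


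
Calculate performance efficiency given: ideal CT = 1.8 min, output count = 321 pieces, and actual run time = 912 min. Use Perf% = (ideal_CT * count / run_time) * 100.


Formula: Performance = (Ideal CT * Total Count) / Run Time * 100
Ideal output time = 1.8 * 321 = 577.8 min
Performance = 577.8 / 912 * 100 = 63.4%

63.4%


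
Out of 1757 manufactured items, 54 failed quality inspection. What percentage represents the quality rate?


Formula: Quality Rate = Good Pieces / Total Pieces * 100
Good pieces = 1757 - 54 = 1703
QR = 1703 / 1757 * 100 = 96.9%

96.9%


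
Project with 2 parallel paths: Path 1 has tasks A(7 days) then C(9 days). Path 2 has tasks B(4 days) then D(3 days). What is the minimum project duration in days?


Path 1 = 7 + 9 = 16 days
Path 2 = 4 + 3 = 7 days
Duration = max(16, 7) = 16 days

16 days


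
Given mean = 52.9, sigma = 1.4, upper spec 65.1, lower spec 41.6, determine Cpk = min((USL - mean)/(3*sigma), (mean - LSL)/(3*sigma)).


Cpu = (65.1 - 52.9) / (3 * 1.4) = 2.9
Cpl = (52.9 - 41.6) / (3 * 1.4) = 2.69
Cpk = min(2.9, 2.69) = 2.69

2.69


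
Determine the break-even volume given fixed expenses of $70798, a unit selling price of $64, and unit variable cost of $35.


Formula: BEQ = Fixed Costs / (Price - Variable Cost)
Contribution margin = $64 - $35 = $29/unit
BEQ = ceil($70798 / $29/unit) = ceil(2441.31) = 2442 units

2442 units


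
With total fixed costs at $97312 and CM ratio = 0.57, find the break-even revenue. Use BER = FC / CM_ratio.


Formula: BER = Fixed Costs / Contribution Margin Ratio
BER = $97312 / 0.57
BER = $170722.81 (to the nearest cent)

$170722.81


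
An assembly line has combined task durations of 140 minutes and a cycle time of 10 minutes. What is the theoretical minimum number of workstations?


Formula: N_min = ceil(Sum of Task Times / Cycle Time)
N_min = ceil(140 min / 10 min) = ceil(14.0)
N_min = 14 stations

14


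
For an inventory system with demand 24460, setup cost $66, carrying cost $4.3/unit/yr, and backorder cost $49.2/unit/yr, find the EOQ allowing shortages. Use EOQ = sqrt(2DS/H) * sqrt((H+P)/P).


Formula: EOQ* = sqrt(2DS/H) * sqrt((H+P)/P)
Base EOQ = sqrt(2*24460*66/4.3) = 866.52 units
Correction = sqrt((4.3+49.2)/49.2) = 1.04278
EOQ* = 866.52 * 1.04278 = 903.6 units

903.6 units


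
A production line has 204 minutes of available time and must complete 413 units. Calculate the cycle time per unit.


Formula: CT = Available Time / Number of Units
CT = 204 min / 413 units
CT = 0.49 min/unit

0.49 min/unit


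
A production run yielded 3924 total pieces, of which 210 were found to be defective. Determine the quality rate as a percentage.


Formula: Quality Rate = Good Pieces / Total Pieces * 100
Good pieces = 3924 - 210 = 3714
QR = 3714 / 3924 * 100 = 94.6%

94.6%


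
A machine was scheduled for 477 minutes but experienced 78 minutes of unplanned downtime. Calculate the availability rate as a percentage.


Formula: Availability = (Planned Time - Downtime) / Planned Time * 100
Uptime = 477 - 78 = 399 min
Availability = 399 / 477 * 100 = 83.6%

83.6%


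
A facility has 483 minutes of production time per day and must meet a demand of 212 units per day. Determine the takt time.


Formula: Takt Time = Available Production Time / Customer Demand
Takt = 483 min/day / 212 units/day
Takt = 2.28 min/unit

2.28 min/unit


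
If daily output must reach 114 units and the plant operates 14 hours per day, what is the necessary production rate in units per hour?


Formula: Production Rate = Daily Demand / Available Hours
Rate = 114 units/day / 14 hours/day
Rate = 8.1 units/hour

8.1 units/hour


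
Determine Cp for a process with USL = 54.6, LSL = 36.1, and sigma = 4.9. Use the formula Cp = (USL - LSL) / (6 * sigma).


Cp = (54.6 - 36.1) / (6 * 4.9)

0.63


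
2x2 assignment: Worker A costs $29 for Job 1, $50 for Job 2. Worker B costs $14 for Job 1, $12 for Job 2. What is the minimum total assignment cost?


Option 1: A->1 + B->2 = $29 + $12 = $41
Option 2: A->2 + B->1 = $50 + $14 = $64
Min cost = min($41, $64) = $41

$41


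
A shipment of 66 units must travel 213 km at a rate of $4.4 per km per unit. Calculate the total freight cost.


TC = dist * cost * units = 213 * 4.4 * 66 = $61855.20

$61855.20


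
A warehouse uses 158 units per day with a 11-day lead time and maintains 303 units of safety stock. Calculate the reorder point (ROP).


Formula: ROP = (Daily Demand * Lead Time) + Safety Stock
Demand during lead time = 158 * 11 = 1738 units
ROP = 1738 + 303 = 2041 units

2041 units


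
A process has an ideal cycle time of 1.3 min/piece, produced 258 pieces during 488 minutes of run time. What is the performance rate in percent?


Formula: Performance = (Ideal CT * Total Count) / Run Time * 100
Ideal output time = 1.3 * 258 = 335.4 min
Performance = 335.4 / 488 * 100 = 68.7%

68.7%


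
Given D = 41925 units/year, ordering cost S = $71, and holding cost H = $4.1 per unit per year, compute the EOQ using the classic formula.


Formula: EOQ = sqrt(2 * D * S / H)
Numerator: 2 * 41925 * 71 = 5953350
2DS/H = 5953350 / 4.1 = 1452036.6
EOQ = sqrt(1452036.6) = 1205.0 units

1205.0 units


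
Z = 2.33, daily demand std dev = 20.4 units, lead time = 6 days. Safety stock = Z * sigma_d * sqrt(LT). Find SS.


Formula: SS = z * sigma_d * sqrt(LT)
sqrt(LT) = sqrt(6) = 2.4495
SS = 2.33 * 20.4 * 2.4495
SS = 116.4 units

116.4 units


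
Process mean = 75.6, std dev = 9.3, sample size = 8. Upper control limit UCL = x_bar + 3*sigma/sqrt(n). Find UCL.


UCL = 75.6 + 3 * 9.3 / sqrt(8)

85.46


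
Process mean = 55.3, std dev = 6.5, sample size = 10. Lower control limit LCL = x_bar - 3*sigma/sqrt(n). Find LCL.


LCL = 55.3 - 3 * 6.5 / sqrt(10)

49.13


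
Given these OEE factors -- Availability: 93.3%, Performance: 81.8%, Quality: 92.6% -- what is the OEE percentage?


Formula: OEE = Availability * Performance * Quality / 10000
A * P = 93.3% * 81.8% / 100 = 76.32%
OEE = 76.32% * 92.6% / 100 = 70.7%

70.7%


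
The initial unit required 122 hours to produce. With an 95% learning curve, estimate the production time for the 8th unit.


Formula: T_n = T_1 * (learning_rate)^(log2(n)) where learning_rate = rate/100
Doublings = log2(8) = 3
T_n = 122 * 0.95^3
T_n = 122 * 0.8574 = 104.6 hours

104.6 hours


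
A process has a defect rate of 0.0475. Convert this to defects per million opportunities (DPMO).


DPMO = defect_rate * 1000000 = 0.0475 * 1000000

47500


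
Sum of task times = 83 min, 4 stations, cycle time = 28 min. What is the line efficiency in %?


Formula: Efficiency = Sum of Task Times / (N_stations * CT) * 100
Total station capacity = 4 stations * 28 min = 112 min
Efficiency = 83 / 112 * 100 = 74.1%

74.1%


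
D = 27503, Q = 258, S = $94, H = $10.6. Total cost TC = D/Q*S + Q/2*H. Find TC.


TC = 27503/258 * 94 + 258/2 * 10.6

$11387.87


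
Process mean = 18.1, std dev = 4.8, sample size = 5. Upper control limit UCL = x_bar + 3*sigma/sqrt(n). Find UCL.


UCL = 18.1 + 3 * 4.8 / sqrt(5)

24.54


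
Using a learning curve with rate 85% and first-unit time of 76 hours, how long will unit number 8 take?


Formula: T_n = T_1 * (learning_rate)^(log2(n)) where learning_rate = rate/100
Doublings = log2(8) = 3
T_n = 76 * 0.85^3
T_n = 76 * 0.6141 = 46.7 hours

46.7 hours


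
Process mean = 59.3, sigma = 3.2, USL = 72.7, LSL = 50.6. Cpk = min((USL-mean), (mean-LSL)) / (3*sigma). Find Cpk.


Cpu = (72.7 - 59.3) / (3 * 3.2) = 1.4
Cpl = (59.3 - 50.6) / (3 * 3.2) = 0.91
Cpk = min(1.4, 0.91) = 0.91

0.91


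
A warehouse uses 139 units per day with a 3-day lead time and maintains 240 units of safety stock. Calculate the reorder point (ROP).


Formula: ROP = (Daily Demand * Lead Time) + Safety Stock
Demand during lead time = 139 * 3 = 417 units
ROP = 417 + 240 = 657 units

657 units


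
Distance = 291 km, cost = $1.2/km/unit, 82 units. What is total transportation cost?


TC = dist * cost * units = 291 * 1.2 * 82 = $28634.40

$28634.40


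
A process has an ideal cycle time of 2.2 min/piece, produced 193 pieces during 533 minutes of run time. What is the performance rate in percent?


Formula: Performance = (Ideal CT * Total Count) / Run Time * 100
Ideal output time = 2.2 * 193 = 424.6 min
Performance = 424.6 / 533 * 100 = 79.7%

79.7%


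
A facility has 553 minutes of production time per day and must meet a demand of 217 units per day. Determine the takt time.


Formula: Takt Time = Available Production Time / Customer Demand
Takt = 553 min/day / 217 units/day
Takt = 2.55 min/unit

2.55 min/unit


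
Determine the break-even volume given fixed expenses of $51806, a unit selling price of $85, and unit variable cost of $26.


Formula: BEQ = Fixed Costs / (Price - Variable Cost)
Contribution margin = $85 - $26 = $59/unit
BEQ = ceil($51806 / $59/unit) = ceil(878.07) = 879 units

879 units


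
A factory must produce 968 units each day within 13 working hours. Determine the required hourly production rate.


Formula: Production Rate = Daily Demand / Available Hours
Rate = 968 units/day / 13 hours/day
Rate = 74.5 units/hour

74.5 units/hour


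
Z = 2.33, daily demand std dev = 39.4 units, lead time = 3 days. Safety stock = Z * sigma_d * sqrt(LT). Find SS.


Formula: SS = z * sigma_d * sqrt(LT)
sqrt(LT) = sqrt(3) = 1.7321
SS = 2.33 * 39.4 * 1.7321
SS = 159.0 units

159.0 units


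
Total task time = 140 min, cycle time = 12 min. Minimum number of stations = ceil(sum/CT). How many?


Formula: N_min = ceil(Sum of Task Times / Cycle Time)
N_min = ceil(140 min / 12 min) = ceil(11.6667)
N_min = 12 stations

12


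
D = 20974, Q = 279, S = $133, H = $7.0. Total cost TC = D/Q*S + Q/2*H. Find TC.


TC = 20974/279 * 133 + 279/2 * 7.0

$10974.86


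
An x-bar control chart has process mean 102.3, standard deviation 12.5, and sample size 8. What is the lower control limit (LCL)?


LCL = 102.3 - 3 * 12.5 / sqrt(8)

89.04


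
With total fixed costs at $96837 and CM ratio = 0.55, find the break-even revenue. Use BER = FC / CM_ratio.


Formula: BER = Fixed Costs / Contribution Margin Ratio
BER = $96837 / 0.55
BER = $176067.27 (to the nearest cent)

$176067.27


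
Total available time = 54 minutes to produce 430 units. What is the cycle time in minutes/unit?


Formula: CT = Available Time / Number of Units
CT = 54 min / 430 units
CT = 0.13 min/unit

0.13 min/unit


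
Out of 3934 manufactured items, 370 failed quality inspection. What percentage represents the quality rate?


Formula: Quality Rate = Good Pieces / Total Pieces * 100
Good pieces = 3934 - 370 = 3564
QR = 3564 / 3934 * 100 = 90.6%

90.6%


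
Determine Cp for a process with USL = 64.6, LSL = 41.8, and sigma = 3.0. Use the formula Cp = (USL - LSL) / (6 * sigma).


Cp = (64.6 - 41.8) / (6 * 3.0)

1.27


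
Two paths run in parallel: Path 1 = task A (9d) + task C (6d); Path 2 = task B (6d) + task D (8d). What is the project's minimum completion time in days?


Path 1 = 9 + 6 = 15 days
Path 2 = 6 + 8 = 14 days
Duration = max(15, 14) = 15 days

15 days


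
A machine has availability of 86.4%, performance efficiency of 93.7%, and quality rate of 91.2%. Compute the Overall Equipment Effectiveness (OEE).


Formula: OEE = Availability * Performance * Quality / 10000
A * P = 86.4% * 93.7% / 100 = 80.96%
OEE = 80.96% * 91.2% / 100 = 73.8%

73.8%


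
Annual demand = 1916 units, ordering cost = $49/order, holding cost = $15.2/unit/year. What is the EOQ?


Formula: EOQ = sqrt(2 * D * S / H)
Numerator: 2 * 1916 * 49 = 187768
2DS/H = 187768 / 15.2 = 12353.2
EOQ = sqrt(12353.2) = 111.1 units

111.1 units


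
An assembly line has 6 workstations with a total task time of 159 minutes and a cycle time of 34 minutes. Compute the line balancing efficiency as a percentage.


Formula: Efficiency = Sum of Task Times / (N_stations * CT) * 100
Total station capacity = 6 stations * 34 min = 204 min
Efficiency = 159 / 204 * 100 = 77.9%

77.9%


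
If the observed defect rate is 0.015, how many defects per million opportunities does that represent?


DPMO = defect_rate * 1000000 = 0.015 * 1000000

15000


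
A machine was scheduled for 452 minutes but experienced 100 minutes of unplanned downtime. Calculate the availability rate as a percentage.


Formula: Availability = (Planned Time - Downtime) / Planned Time * 100
Uptime = 452 - 100 = 352 min
Availability = 352 / 452 * 100 = 77.9%

77.9%


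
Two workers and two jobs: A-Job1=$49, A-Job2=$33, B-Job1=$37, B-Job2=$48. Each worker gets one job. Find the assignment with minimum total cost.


Option 1: A->1 + B->2 = $49 + $48 = $97
Option 2: A->2 + B->1 = $33 + $37 = $70
Min cost = min($97, $70) = $70

$70


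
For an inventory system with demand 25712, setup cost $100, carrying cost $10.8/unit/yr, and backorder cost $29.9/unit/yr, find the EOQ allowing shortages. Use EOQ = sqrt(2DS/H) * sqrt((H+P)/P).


Formula: EOQ* = sqrt(2DS/H) * sqrt((H+P)/P)
Base EOQ = sqrt(2*25712*100/10.8) = 690.03 units
Correction = sqrt((10.8+29.9)/29.9) = 1.16671
EOQ* = 690.03 * 1.16671 = 805.1 units

805.1 units


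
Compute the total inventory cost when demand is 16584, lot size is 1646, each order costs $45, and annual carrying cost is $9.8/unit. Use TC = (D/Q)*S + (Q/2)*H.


TC = 16584/1646 * 45 + 1646/2 * 9.8

$8518.79


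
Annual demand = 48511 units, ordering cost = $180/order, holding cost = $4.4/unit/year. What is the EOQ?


Formula: EOQ = sqrt(2 * D * S / H)
Numerator: 2 * 48511 * 180 = 17463960
2DS/H = 17463960 / 4.4 = 3969081.8
EOQ = sqrt(3969081.8) = 1992.3 units

1992.3 units


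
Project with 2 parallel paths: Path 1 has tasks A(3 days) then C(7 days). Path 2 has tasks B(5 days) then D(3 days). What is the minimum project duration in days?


Path 1 = 3 + 7 = 10 days
Path 2 = 5 + 3 = 8 days
Duration = max(10, 8) = 10 days

10 days


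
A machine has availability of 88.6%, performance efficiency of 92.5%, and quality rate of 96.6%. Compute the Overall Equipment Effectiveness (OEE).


Formula: OEE = Availability * Performance * Quality / 10000
A * P = 88.6% * 92.5% / 100 = 81.96%
OEE = 81.96% * 96.6% / 100 = 79.2%

79.2%


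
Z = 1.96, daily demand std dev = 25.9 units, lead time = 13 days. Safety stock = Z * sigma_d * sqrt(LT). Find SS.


Formula: SS = z * sigma_d * sqrt(LT)
sqrt(LT) = sqrt(13) = 3.6056
SS = 1.96 * 25.9 * 3.6056
SS = 183.0 units

183.0 units


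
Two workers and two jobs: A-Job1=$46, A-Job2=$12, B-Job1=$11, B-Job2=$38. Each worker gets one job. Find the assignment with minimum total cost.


Option 1: A->1 + B->2 = $46 + $38 = $84
Option 2: A->2 + B->1 = $12 + $11 = $23
Min cost = min($84, $23) = $23

$23


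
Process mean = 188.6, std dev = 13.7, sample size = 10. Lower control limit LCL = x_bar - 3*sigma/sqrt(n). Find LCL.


LCL = 188.6 - 3 * 13.7 / sqrt(10)

175.6


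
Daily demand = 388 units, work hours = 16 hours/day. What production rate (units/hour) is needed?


Formula: Production Rate = Daily Demand / Available Hours
Rate = 388 units/day / 16 hours/day
Rate = 24.3 units/hour

24.3 units/hour


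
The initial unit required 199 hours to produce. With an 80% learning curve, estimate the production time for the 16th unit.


Formula: T_n = T_1 * (learning_rate)^(log2(n)) where learning_rate = rate/100
Doublings = log2(16) = 4
T_n = 199 * 0.8^4
T_n = 199 * 0.4096 = 81.5 hours

81.5 hours


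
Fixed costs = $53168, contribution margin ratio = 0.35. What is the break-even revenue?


Formula: BER = Fixed Costs / Contribution Margin Ratio
BER = $53168 / 0.35
BER = $151908.57 (to the nearest cent)

$151908.57


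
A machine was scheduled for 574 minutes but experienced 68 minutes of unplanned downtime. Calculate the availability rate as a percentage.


Formula: Availability = (Planned Time - Downtime) / Planned Time * 100
Uptime = 574 - 68 = 506 min
Availability = 506 / 574 * 100 = 88.2%

88.2%


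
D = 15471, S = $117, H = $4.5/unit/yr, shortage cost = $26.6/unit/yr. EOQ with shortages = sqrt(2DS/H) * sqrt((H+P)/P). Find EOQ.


Formula: EOQ* = sqrt(2DS/H) * sqrt((H+P)/P)
Base EOQ = sqrt(2*15471*117/4.5) = 896.93 units
Correction = sqrt((4.5+26.6)/26.6) = 1.08128
EOQ* = 896.93 * 1.08128 = 969.8 units

969.8 units


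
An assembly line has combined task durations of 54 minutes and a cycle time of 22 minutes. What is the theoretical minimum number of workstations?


Formula: N_min = ceil(Sum of Task Times / Cycle Time)
N_min = ceil(54 min / 22 min) = ceil(2.4545)
N_min = 3 stations

3


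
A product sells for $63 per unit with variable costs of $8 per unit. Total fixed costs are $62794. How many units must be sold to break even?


Formula: BEQ = Fixed Costs / (Price - Variable Cost)
Contribution margin = $63 - $8 = $55/unit
BEQ = ceil($62794 / $55/unit) = ceil(1141.71) = 1142 units

1142 units


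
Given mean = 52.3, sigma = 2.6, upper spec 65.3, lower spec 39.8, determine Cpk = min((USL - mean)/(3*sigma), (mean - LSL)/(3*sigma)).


Cpu = (65.3 - 52.3) / (3 * 2.6) = 1.67
Cpl = (52.3 - 39.8) / (3 * 2.6) = 1.6
Cpk = min(1.67, 1.6) = 1.6

1.6
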